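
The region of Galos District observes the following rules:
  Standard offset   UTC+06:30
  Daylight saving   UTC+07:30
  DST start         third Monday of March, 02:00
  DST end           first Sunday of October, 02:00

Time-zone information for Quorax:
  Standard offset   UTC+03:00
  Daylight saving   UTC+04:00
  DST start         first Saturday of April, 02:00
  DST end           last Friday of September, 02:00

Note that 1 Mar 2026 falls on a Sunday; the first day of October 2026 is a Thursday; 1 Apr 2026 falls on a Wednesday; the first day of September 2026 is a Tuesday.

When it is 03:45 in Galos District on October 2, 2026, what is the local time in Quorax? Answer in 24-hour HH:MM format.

23:15

1 March 2026 is a Sunday, so the first Monday is March 2 and the third is March 16.
1 October 2026 is a Thursday, so the first Sunday is October 4.
Daylight saving runs 16 March – 4 October; October 2, 2026 is inside that window, so Galos District is at UTC+07:30.
03:45 Galos District − 7h30m = 20:15 UTC (rolling into the previous day, 1 October 2026).
1 April 2026 is a Wednesday, so the first Saturday is April 4.
1 September 2026 is a Tuesday, so Fridays fall on 4, 11, 18, 25; the last is September 25.
At the standard offset (UTC+03:00), 20:15 UTC + 3h = 23:15 Quorax standard time.
The standard-time date in Quorax, October 1, 2026, is outside the daylight-saving period (4 April – 25 September), so Quorax is on standard time, UTC+03:00.
20:15 UTC + 3h = 23:15 Quorax.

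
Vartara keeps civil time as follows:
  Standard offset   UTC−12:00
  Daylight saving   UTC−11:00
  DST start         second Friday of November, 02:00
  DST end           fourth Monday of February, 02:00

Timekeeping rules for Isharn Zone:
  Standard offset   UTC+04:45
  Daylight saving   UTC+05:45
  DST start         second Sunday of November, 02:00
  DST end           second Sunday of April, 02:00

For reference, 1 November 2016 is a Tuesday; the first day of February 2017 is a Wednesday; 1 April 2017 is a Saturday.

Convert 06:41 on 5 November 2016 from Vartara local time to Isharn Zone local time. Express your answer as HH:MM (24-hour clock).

23:26

1 November 2016 is a Tuesday, so the first Friday is November 4 and the second is November 11.
1 February 2017 is a Wednesday, so the first Monday is February 6 and the fourth is February 27.
Daylight saving runs 11 November 2016 – 27 February 2017; 5 November 2016 is outside that window, so Vartara is on standard time at UTC−12:00.
06:41 Vartara + 12h = 18:41 UTC.
1 November 2016 is a Tuesday, so the first Sunday is November 6 and the second is November 13.
1 April 2017 is a Saturday, so the first Sunday is April 2 and the second is April 9.
At the standard offset (UTC+04:45), 18:41 UTC + 4h45m = 23:26 Isharn Zone standard time.
The standard-time date in Isharn Zone, 5 November 2016, does not fall between 13 November 2016 and 9 April 2017, so daylight saving is not in effect and Isharn Zone is at UTC+04:45.
18:41 UTC + 4h45m = 23:26 Isharn Zone.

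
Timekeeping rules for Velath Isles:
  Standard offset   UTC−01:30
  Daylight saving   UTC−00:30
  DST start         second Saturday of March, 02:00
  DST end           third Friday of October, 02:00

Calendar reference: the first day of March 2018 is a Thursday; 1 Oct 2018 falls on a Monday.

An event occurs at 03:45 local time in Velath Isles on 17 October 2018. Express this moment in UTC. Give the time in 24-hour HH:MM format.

1 March 2018 is a Thursday, so the first Saturday is March 3 and the second is March 10.
1 October 2018 is a Monday, so the first Friday is October 5 and the third is October 19.
Daylight saving runs 10 March – 19 October; 17 October 2018 is inside that window, so Velath Isles is at UTC−00:30.
03:45 local + 0h30m = 04:15 UTC.

04:15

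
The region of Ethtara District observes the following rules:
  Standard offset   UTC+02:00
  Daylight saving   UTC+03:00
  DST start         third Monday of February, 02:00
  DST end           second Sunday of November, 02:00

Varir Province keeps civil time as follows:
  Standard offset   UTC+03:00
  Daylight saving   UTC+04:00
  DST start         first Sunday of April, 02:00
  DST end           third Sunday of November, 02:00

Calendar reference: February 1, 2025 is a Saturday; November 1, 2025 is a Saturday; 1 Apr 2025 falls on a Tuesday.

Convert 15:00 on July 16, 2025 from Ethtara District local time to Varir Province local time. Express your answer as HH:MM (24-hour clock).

1 February 2025 is a Saturday, so the first Monday is February 3 and the third is February 17.
1 November 2025 is a Saturday, so the first Sunday is November 2 and the second is November 9.
July 16, 2025 falls between 17 February and 9 November, so daylight saving is in effect and Ethtara District is at UTC+03:00.
15:00 Ethtara District − 3h = 12:00 UTC.
1 April 2025 is a Tuesday, so the first Sunday is April 6.
1 November 2025 is a Saturday, so the first Sunday is November 2 and the third is November 16.
At the standard offset (UTC+03:00), 12:00 UTC + 3h = 15:00 Varir Province standard time.
The standard-time date in Varir Province, July 16, 2025, falls between 6 April and 16 November, so daylight saving is in effect and Varir Province is at UTC+04:00.
12:00 UTC + 4h = 16:00 Varir Province.

16:00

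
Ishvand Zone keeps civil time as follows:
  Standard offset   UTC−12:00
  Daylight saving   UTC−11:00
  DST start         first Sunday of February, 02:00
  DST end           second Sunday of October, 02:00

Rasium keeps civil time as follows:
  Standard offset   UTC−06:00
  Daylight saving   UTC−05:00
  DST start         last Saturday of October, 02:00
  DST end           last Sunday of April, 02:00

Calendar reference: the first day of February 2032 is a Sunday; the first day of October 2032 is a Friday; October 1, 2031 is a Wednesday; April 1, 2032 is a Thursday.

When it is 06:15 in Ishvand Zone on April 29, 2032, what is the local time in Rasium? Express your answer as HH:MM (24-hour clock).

11:15

1 February 2032 is a Sunday, so the first Sunday is February 1.
1 October 2032 is a Friday, so the first Sunday is October 3 and the second is October 10.
April 29, 2032 falls between 1 February and 10 October, so daylight saving is in effect and Ishvand Zone is at UTC−11:00.
06:15 Ishvand Zone + 11h = 17:15 UTC.
1 October 2031 is a Wednesday, so Saturdays fall on 4, 11, 18, 25; the last is October 25.
1 April 2032 is a Thursday, so Sundays fall on 4, 11, 18, 25; the last is April 25.
At the standard offset (UTC−06:00), 17:15 UTC − 6h = 11:15 Rasium standard time.
The standard-time date in Rasium, April 29, 2032, does not fall between 25 October 2031 and 25 April 2032, so daylight saving is not in effect and Rasium is at UTC−06:00.
17:15 UTC − 6h = 11:15 Rasium.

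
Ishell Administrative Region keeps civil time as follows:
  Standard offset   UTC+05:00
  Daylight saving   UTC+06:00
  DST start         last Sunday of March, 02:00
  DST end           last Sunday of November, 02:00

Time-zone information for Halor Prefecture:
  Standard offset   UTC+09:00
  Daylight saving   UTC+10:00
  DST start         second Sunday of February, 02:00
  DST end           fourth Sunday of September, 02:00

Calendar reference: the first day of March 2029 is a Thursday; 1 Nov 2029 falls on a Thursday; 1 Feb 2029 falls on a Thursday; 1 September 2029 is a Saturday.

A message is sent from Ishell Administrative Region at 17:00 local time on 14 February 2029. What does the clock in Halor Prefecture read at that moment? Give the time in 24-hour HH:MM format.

22:00

1 March 2029 is a Thursday, so Sundays fall on 4, 11, 18, 25; the last is March 25.
1 November 2029 is a Thursday, so Sundays fall on 4, 11, 18, 25; the last is November 25.
Daylight saving runs 25 March – 25 November; 14 February 2029 is outside that window, so Ishell Administrative Region is on standard time at UTC+05:00.
17:00 Ishell Administrative Region − 5h = 12:00 UTC.
1 February 2029 is a Thursday, so the first Sunday is February 4 and the second is February 11.
1 September 2029 is a Saturday, so the first Sunday is September 2 and the fourth is September 23.
At the standard offset (UTC+09:00), 12:00 UTC + 9h = 21:00 Halor Prefecture standard time.
The standard-time date in Halor Prefecture, 14 February 2029, lies within the daylight-saving period (11 February – 23 September), so Halor Prefecture is on daylight time, UTC+10:00.
12:00 UTC + 10h = 22:00 Halor Prefecture.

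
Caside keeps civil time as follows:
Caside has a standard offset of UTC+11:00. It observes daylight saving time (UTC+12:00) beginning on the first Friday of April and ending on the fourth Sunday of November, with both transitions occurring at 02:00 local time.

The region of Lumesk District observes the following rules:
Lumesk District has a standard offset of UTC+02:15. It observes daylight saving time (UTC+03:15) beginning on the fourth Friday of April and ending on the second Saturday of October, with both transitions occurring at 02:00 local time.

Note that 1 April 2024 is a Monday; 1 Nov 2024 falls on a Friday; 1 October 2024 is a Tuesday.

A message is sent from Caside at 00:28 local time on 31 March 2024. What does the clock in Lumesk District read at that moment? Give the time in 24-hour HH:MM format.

15:43

1 April 2024 is a Monday, so the first Friday is April 5.
1 November 2024 is a Friday, so the first Sunday is November 3 and the fourth is November 24.
31 March 2024 does not fall between 5 April and 24 November, so daylight saving is not in effect and Caside is at UTC+11:00.
00:28 Caside − 11h = 13:28 UTC (rolling into the previous day, 30 March 2024).
1 April 2024 is a Monday, so the first Friday is April 5 and the fourth is April 26.
1 October 2024 is a Tuesday, so the first Saturday is October 5 and the second is October 12.
At the standard offset (UTC+02:15), 13:28 UTC + 2h15m = 15:43 Lumesk District standard time.
The standard-time date in Lumesk District, 30 March 2024, does not fall between 26 April and 12 October, so daylight saving is not in effect and Lumesk District is at UTC+02:15.
13:28 UTC + 2h15m = 15:43 Lumesk District.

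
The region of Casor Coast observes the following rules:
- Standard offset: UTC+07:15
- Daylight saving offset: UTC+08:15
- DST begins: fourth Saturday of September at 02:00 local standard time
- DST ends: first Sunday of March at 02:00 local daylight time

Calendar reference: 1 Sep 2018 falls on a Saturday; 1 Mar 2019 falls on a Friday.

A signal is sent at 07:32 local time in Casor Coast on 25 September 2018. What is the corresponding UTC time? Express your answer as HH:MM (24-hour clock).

23:17

1 September 2018 is a Saturday, so the first Saturday is September 1 and the fourth is September 22.
1 March 2019 is a Friday, so the first Sunday is March 3.
25 September 2018 falls between 22 September 2018 and 3 March 2019, so daylight saving is in effect and Casor Coast is at UTC+08:15.
07:32 local − 8h15m = 23:17 UTC (rolling into the previous day, 24 September 2018).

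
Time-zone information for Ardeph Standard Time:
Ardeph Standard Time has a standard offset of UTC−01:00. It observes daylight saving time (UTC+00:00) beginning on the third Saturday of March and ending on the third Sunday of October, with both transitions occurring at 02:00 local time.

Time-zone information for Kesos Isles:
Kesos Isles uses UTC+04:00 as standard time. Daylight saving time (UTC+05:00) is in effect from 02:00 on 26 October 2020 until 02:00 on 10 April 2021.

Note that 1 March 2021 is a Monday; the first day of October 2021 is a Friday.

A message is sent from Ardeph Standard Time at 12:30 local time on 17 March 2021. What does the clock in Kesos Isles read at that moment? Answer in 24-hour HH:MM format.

18:30

1 March 2021 is a Monday, so the first Saturday is March 6 and the third is March 20.
1 October 2021 is a Friday, so the first Sunday is October 3 and the third is October 17.
Daylight saving runs 20 March – 17 October; 17 March 2021 is outside that window, so Ardeph Standard Time is on standard time at UTC−01:00.
12:30 Ardeph Standard Time + 1h = 13:30 UTC.
At the standard offset (UTC+04:00), 13:30 UTC + 4h = 17:30 Kesos Isles standard time.
Daylight saving runs 26 October 2020 – 10 April 2021; the standard-time date in Kesos Isles, 17 March 2021, is inside that window, so Kesos Isles is at UTC+05:00.
13:30 UTC + 5h = 18:30 Kesos Isles.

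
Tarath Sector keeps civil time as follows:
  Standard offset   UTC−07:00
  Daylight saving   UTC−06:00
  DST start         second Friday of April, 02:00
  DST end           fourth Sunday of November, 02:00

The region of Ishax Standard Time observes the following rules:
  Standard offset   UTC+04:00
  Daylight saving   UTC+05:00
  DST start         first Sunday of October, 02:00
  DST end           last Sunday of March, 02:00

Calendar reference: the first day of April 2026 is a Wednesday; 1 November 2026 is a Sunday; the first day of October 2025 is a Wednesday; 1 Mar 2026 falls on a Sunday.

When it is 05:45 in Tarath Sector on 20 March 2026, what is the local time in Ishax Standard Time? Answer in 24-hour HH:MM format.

1 April 2026 is a Wednesday, so the first Friday is April 3 and the second is April 10.
1 November 2026 is a Sunday, so the first Sunday is November 1 and the fourth is November 22.
Daylight saving runs 10 April – 22 November; 20 March 2026 is outside that window, so Tarath Sector is on standard time at UTC−07:00.
05:45 Tarath Sector + 7h = 12:45 UTC.
1 October 2025 is a Wednesday, so the first Sunday is October 5.
1 March 2026 is a Sunday, so Sundays fall on 1, 8, 15, 22, 29; the last is March 29.
At the standard offset (UTC+04:00), 12:45 UTC + 4h = 16:45 Ishax Standard Time standard time.
Daylight saving runs 5 October 2025 – 29 March 2026; the standard-time date in Ishax Standard Time, 20 March 2026, is inside that window, so Ishax Standard Time is at UTC+05:00.
12:45 UTC + 5h = 17:45 Ishax Standard Time.

17:45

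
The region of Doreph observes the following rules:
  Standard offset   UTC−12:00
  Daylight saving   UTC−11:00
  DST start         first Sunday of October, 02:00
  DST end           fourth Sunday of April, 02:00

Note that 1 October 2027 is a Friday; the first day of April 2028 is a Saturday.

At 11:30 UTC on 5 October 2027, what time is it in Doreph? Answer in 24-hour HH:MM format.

00:30

1 October 2027 is a Friday, so the first Sunday is October 3.
1 April 2028 is a Saturday, so the first Sunday is April 2 and the fourth is April 23.
At the standard offset (UTC−12:00), 11:30 UTC − 12h = 23:30 Doreph standard time (rolling into the previous day, 4 October 2027).
The standard-time date in Doreph, 4 October 2027, lies within the daylight-saving period (3 October 2027 – 23 April 2028), so Doreph is on daylight time, UTC−11:00.
11:30 UTC − 11h = 00:30 local.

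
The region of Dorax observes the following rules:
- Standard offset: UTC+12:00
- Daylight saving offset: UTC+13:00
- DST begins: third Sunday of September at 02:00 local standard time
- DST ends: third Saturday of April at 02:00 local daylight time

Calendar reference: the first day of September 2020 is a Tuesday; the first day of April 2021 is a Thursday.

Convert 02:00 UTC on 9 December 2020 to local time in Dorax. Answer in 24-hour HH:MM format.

15:00

1 September 2020 is a Tuesday, so the first Sunday is September 6 and the third is September 20.
1 April 2021 is a Thursday, so the first Saturday is April 3 and the third is April 17.
At the standard offset (UTC+12:00), 02:00 UTC + 12h = 14:00 Dorax standard time.
Daylight saving runs 20 September 2020 – 17 April 2021; the standard-time date in Dorax, 9 December 2020, is inside that window, so Dorax is at UTC+13:00.
02:00 UTC + 13h = 15:00 local.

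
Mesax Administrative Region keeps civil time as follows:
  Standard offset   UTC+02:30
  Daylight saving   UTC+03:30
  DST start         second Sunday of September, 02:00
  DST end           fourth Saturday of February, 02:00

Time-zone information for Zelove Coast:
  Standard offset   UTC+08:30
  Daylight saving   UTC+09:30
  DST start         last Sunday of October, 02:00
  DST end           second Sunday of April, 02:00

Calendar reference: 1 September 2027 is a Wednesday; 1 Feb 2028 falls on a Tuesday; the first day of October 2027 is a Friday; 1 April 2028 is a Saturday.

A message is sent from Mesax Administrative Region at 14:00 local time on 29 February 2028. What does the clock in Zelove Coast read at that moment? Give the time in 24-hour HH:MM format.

1 September 2027 is a Wednesday, so the first Sunday is September 5 and the second is September 12.
1 February 2028 is a Tuesday, so the first Saturday is February 5 and the fourth is February 26.
29 February 2028 does not fall between 12 September 2027 and 26 February 2028, so daylight saving is not in effect and Mesax Administrative Region is at UTC+02:30.
14:00 Mesax Administrative Region − 2h30m = 11:30 UTC.
1 October 2027 is a Friday, so Sundays fall on 3, 10, 17, 24, 31; the last is October 31.
1 April 2028 is a Saturday, so the first Sunday is April 2 and the second is April 9.
At the standard offset (UTC+08:30), 11:30 UTC + 8h30m = 20:00 Zelove Coast standard time.
The standard-time date in Zelove Coast, 29 February 2028, lies within the daylight-saving period (31 October 2027 – 9 April 2028), so Zelove Coast is on daylight time, UTC+09:30.
11:30 UTC + 9h30m = 21:00 Zelove Coast.

21:00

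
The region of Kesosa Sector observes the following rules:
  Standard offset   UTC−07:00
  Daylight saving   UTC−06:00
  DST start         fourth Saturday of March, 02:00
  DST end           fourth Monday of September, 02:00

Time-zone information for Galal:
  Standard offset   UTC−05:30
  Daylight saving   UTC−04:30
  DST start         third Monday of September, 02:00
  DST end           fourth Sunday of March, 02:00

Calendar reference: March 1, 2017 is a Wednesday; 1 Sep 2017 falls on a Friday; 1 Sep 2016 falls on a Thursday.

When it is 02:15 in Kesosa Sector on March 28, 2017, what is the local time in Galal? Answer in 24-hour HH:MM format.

1 March 2017 is a Wednesday, so the first Saturday is March 4 and the fourth is March 25.
1 September 2017 is a Friday, so the first Monday is September 4 and the fourth is September 25.
March 28, 2017 lies within the daylight-saving period (25 March – 25 September), so Kesosa Sector is on daylight time, UTC−06:00.
02:15 Kesosa Sector + 6h = 08:15 UTC.
1 September 2016 is a Thursday, so the first Monday is September 5 and the third is September 19.
1 March 2017 is a Wednesday, so the first Sunday is March 5 and the fourth is March 26.
At the standard offset (UTC−05:30), 08:15 UTC − 5h30m = 02:45 Galal standard time.
The standard-time date in Galal, March 28, 2017, does not fall between 19 September 2016 and 26 March 2017, so daylight saving is not in effect and Galal is at UTC−05:30.
08:15 UTC − 5h30m = 02:45 Galal.

02:45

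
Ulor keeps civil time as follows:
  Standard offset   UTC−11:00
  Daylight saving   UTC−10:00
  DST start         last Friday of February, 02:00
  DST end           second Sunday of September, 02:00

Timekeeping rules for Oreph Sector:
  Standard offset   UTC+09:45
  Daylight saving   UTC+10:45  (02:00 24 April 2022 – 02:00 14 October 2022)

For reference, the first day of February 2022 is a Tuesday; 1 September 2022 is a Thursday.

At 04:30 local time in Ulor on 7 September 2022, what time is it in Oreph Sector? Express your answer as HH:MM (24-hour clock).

1 February 2022 is a Tuesday, so Fridays fall on 4, 11, 18, 25; the last is February 25.
1 September 2022 is a Thursday, so the first Sunday is September 4 and the second is September 11.
7 September 2022 lies within the daylight-saving period (25 February – 11 September), so Ulor is on daylight time, UTC−10:00.
04:30 Ulor + 10h = 14:30 UTC.
At the standard offset (UTC+09:45), 14:30 UTC + 9h45m = 00:15 Oreph Sector standard time (rolling into the next day, 8 September 2022).
The standard-time date in Oreph Sector, 8 September 2022, lies within the daylight-saving period (24 April – 14 October), so Oreph Sector is on daylight time, UTC+10:45.
14:30 UTC + 10h45m = 01:15 Oreph Sector (rolling into the next day, 8 September 2022).

01:15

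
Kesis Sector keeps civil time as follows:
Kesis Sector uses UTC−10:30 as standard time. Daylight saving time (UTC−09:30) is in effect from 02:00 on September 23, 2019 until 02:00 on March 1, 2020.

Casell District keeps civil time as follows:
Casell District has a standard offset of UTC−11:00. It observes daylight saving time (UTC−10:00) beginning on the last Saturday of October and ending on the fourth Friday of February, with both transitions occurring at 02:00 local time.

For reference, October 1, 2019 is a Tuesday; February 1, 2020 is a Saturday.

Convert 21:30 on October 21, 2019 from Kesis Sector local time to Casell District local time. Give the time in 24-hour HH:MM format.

October 21, 2019 falls between 23 September 2019 and 1 March 2020, so daylight saving is in effect and Kesis Sector is at UTC−09:30.
21:30 Kesis Sector + 9h30m = 07:00 UTC (rolling into the next day, 22 October 2019).
1 October 2019 is a Tuesday, so Saturdays fall on 5, 12, 19, 26; the last is October 26.
1 February 2020 is a Saturday, so the first Friday is February 7 and the fourth is February 28.
At the standard offset (UTC−11:00), 07:00 UTC − 11h = 20:00 Casell District standard time (rolling into the previous day, 21 October 2019).
Daylight saving runs 26 October 2019 – 28 February 2020; the standard-time date in Casell District, October 21, 2019, is outside that window, so Casell District is on standard time at UTC−11:00.
07:00 UTC − 11h = 20:00 Casell District (rolling into the previous day, 21 October 2019).

20:00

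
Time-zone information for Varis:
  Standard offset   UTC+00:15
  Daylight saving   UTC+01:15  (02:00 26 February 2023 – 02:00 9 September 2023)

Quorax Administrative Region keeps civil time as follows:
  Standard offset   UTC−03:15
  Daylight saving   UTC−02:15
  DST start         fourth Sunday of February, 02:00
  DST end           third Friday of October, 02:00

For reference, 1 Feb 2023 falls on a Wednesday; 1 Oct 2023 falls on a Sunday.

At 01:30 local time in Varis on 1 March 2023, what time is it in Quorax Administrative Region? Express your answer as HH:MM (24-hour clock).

Daylight saving runs 26 February – 9 September; 1 March 2023 is inside that window, so Varis is at UTC+01:15.
01:30 Varis − 1h15m = 00:15 UTC.
1 February 2023 is a Wednesday, so the first Sunday is February 5 and the fourth is February 26.
1 October 2023 is a Sunday, so the first Friday is October 6 and the third is October 20.
At the standard offset (UTC−03:15), 00:15 UTC − 3h15m = 21:00 Quorax Administrative Region standard time (rolling into the previous day, 28 February 2023).
Daylight saving runs 26 February – 20 October; the standard-time date in Quorax Administrative Region, 28 February 2023, is inside that window, so Quorax Administrative Region is at UTC−02:15.
00:15 UTC − 2h15m = 22:00 Quorax Administrative Region (rolling into the previous day, 28 February 2023).

22:00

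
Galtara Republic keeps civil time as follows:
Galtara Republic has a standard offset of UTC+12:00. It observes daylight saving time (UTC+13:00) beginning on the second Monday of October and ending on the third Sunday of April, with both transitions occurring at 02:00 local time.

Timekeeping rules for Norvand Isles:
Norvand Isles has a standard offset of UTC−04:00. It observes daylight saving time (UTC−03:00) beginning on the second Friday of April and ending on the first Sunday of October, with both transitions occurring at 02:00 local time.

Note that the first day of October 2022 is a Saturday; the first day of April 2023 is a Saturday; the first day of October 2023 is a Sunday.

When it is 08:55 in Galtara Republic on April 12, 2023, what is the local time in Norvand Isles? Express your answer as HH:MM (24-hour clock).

1 October 2022 is a Saturday, so the first Monday is October 3 and the second is October 10.
1 April 2023 is a Saturday, so the first Sunday is April 2 and the third is April 16.
April 12, 2023 lies within the daylight-saving period (10 October 2022 – 16 April 2023), so Galtara Republic is on daylight time, UTC+13:00.
08:55 Galtara Republic − 13h = 19:55 UTC (rolling into the previous day, 11 April 2023).
1 April 2023 is a Saturday, so the first Friday is April 7 and the second is April 14.
1 October 2023 is a Sunday, so the first Sunday is October 1.
At the standard offset (UTC−04:00), 19:55 UTC − 4h = 15:55 Norvand Isles standard time.
The standard-time date in Norvand Isles, April 11, 2023, is outside the daylight-saving period (14 April – 1 October), so Norvand Isles is on standard time, UTC−04:00.
19:55 UTC − 4h = 15:55 Norvand Isles.

15:55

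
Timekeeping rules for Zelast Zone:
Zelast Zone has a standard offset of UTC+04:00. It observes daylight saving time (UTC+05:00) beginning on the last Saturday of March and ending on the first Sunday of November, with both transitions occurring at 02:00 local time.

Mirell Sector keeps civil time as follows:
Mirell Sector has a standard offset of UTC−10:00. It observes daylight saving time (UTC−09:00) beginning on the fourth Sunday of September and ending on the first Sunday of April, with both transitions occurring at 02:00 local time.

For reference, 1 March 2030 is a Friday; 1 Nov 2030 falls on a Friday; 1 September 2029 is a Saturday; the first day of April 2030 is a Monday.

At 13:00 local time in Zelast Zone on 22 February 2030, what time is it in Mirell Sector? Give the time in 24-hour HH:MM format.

1 March 2030 is a Friday, so Saturdays fall on 2, 9, 16, 23, 30; the last is March 30.
1 November 2030 is a Friday, so the first Sunday is November 3.
Daylight saving runs 30 March – 3 November; 22 February 2030 is outside that window, so Zelast Zone is on standard time at UTC+04:00.
13:00 Zelast Zone − 4h = 09:00 UTC.
1 September 2029 is a Saturday, so the first Sunday is September 2 and the fourth is September 23.
1 April 2030 is a Monday, so the first Sunday is April 7.
At the standard offset (UTC−10:00), 09:00 UTC − 10h = 23:00 Mirell Sector standard time (rolling into the previous day, 21 February 2030).
The standard-time date in Mirell Sector, 21 February 2030, lies within the daylight-saving period (23 September 2029 – 7 April 2030), so Mirell Sector is on daylight time, UTC−09:00.
09:00 UTC − 9h = 00:00 Mirell Sector.

00:00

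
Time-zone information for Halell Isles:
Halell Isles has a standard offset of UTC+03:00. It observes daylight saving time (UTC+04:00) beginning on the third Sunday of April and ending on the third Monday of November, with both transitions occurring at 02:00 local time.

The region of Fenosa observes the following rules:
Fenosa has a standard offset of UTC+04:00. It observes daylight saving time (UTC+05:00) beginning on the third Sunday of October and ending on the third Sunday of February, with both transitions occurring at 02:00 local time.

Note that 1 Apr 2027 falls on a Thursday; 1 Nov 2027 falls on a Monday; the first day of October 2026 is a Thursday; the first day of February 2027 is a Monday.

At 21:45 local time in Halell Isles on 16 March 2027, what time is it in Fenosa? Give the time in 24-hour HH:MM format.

1 April 2027 is a Thursday, so the first Sunday is April 4 and the third is April 18.
1 November 2027 is a Monday, so the first Monday is November 1 and the third is November 15.
Daylight saving runs 18 April – 15 November; 16 March 2027 is outside that window, so Halell Isles is on standard time at UTC+03:00.
21:45 Halell Isles − 3h = 18:45 UTC.
1 October 2026 is a Thursday, so the first Sunday is October 4 and the third is October 18.
1 February 2027 is a Monday, so the first Sunday is February 7 and the third is February 21.
At the standard offset (UTC+04:00), 18:45 UTC + 4h = 22:45 Fenosa standard time.
The standard-time date in Fenosa, 16 March 2027, is outside the daylight-saving period (18 October 2026 – 21 February 2027), so Fenosa is on standard time, UTC+04:00.
18:45 UTC + 4h = 22:45 Fenosa.

22:45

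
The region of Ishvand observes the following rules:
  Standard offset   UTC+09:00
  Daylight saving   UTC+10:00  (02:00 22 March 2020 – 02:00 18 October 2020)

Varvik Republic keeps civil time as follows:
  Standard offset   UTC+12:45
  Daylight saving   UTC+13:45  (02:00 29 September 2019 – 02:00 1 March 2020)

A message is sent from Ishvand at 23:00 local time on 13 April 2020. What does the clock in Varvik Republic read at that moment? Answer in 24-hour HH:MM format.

01:45

13 April 2020 falls between 22 March and 18 October, so daylight saving is in effect and Ishvand is at UTC+10:00.
23:00 Ishvand − 10h = 13:00 UTC.
At the standard offset (UTC+12:45), 13:00 UTC + 12h45m = 01:45 Varvik Republic standard time (rolling into the next day, 14 April 2020).
The standard-time date in Varvik Republic, 14 April 2020, is outside the daylight-saving period (29 September 2019 – 1 March 2020), so Varvik Republic is on standard time, UTC+12:45.
13:00 UTC + 12h45m = 01:45 Varvik Republic (rolling into the next day, 14 April 2020).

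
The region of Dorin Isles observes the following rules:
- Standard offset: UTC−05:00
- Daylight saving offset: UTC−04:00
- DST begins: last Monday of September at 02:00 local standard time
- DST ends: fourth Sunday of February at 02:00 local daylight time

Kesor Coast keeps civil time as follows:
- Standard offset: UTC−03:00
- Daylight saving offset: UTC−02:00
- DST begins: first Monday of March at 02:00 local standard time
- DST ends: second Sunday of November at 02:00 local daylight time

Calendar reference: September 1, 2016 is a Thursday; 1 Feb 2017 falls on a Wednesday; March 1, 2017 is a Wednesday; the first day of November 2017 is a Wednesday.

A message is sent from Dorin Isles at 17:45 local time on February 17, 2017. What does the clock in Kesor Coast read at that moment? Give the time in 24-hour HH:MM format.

1 September 2016 is a Thursday, so Mondays fall on 5, 12, 19, 26; the last is September 26.
1 February 2017 is a Wednesday, so the first Sunday is February 5 and the fourth is February 26.
February 17, 2017 lies within the daylight-saving period (26 September 2016 – 26 February 2017), so Dorin Isles is on daylight time, UTC−04:00.
17:45 Dorin Isles + 4h = 21:45 UTC.
1 March 2017 is a Wednesday, so the first Monday is March 6.
1 November 2017 is a Wednesday, so the first Sunday is November 5 and the second is November 12.
At the standard offset (UTC−03:00), 21:45 UTC − 3h = 18:45 Kesor Coast standard time.
The standard-time date in Kesor Coast, February 17, 2017, is outside the daylight-saving period (6 March – 12 November), so Kesor Coast is on standard time, UTC−03:00.
21:45 UTC − 3h = 18:45 Kesor Coast.

18:45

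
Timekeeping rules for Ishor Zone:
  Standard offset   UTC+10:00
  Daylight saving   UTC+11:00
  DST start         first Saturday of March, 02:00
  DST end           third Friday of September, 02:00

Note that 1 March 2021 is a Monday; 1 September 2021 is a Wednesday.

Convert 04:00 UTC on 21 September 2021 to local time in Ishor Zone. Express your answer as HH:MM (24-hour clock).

14:00

1 March 2021 is a Monday, so the first Saturday is March 6.
1 September 2021 is a Wednesday, so the first Friday is September 3 and the third is September 17.
At the standard offset (UTC+10:00), 04:00 UTC + 10h = 14:00 Ishor Zone standard time.
The standard-time date in Ishor Zone, 21 September 2021, does not fall between 6 March and 17 September, so daylight saving is not in effect and Ishor Zone is at UTC+10:00.
04:00 UTC + 10h = 14:00 local.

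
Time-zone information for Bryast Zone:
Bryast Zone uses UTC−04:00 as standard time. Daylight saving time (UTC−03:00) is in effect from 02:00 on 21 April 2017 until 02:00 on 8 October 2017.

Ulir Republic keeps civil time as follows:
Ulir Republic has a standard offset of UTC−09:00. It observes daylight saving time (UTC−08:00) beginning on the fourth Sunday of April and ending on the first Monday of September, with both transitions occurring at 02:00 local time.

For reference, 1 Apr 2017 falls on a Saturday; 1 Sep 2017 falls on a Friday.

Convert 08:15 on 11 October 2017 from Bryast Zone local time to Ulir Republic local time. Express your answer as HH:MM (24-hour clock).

Daylight saving runs 21 April – 8 October; 11 October 2017 is outside that window, so Bryast Zone is on standard time at UTC−04:00.
08:15 Bryast Zone + 4h = 12:15 UTC.
1 April 2017 is a Saturday, so the first Sunday is April 2 and the fourth is April 23.
1 September 2017 is a Friday, so the first Monday is September 4.
At the standard offset (UTC−09:00), 12:15 UTC − 9h = 03:15 Ulir Republic standard time.
Daylight saving runs 23 April – 4 September; the standard-time date in Ulir Republic, 11 October 2017, is outside that window, so Ulir Republic is on standard time at UTC−09:00.
12:15 UTC − 9h = 03:15 Ulir Republic.

03:15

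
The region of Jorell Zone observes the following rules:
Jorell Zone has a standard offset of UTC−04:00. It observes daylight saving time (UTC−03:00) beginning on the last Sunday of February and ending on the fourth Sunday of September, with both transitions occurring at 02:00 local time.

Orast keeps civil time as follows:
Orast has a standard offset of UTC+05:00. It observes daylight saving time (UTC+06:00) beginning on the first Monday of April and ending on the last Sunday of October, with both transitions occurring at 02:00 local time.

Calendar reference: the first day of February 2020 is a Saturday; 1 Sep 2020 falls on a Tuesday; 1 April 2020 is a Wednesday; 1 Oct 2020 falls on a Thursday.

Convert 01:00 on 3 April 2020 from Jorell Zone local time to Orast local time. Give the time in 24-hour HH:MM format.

09:00

1 February 2020 is a Saturday, so Sundays fall on 2, 9, 16, 23; the last is February 23.
1 September 2020 is a Tuesday, so the first Sunday is September 6 and the fourth is September 27.
3 April 2020 lies within the daylight-saving period (23 February – 27 September), so Jorell Zone is on daylight time, UTC−03:00.
01:00 Jorell Zone + 3h = 04:00 UTC.
1 April 2020 is a Wednesday, so the first Monday is April 6.
1 October 2020 is a Thursday, so Sundays fall on 4, 11, 18, 25; the last is October 25.
At the standard offset (UTC+05:00), 04:00 UTC + 5h = 09:00 Orast standard time.
The standard-time date in Orast, 3 April 2020, is outside the daylight-saving period (6 April – 25 October), so Orast is on standard time, UTC+05:00.
04:00 UTC + 5h = 09:00 Orast.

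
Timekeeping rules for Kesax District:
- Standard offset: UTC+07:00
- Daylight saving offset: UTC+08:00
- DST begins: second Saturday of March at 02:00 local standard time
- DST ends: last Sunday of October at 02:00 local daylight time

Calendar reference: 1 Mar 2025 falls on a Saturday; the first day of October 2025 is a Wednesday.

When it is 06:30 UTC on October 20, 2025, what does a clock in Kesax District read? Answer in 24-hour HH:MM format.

1 March 2025 is a Saturday, so the first Saturday is March 1 and the second is March 8.
1 October 2025 is a Wednesday, so Sundays fall on 5, 12, 19, 26; the last is October 26.
At the standard offset (UTC+07:00), 06:30 UTC + 7h = 13:30 Kesax District standard time.
The standard-time date in Kesax District, October 20, 2025, lies within the daylight-saving period (8 March – 26 October), so Kesax District is on daylight time, UTC+08:00.
06:30 UTC + 8h = 14:30 local.

14:30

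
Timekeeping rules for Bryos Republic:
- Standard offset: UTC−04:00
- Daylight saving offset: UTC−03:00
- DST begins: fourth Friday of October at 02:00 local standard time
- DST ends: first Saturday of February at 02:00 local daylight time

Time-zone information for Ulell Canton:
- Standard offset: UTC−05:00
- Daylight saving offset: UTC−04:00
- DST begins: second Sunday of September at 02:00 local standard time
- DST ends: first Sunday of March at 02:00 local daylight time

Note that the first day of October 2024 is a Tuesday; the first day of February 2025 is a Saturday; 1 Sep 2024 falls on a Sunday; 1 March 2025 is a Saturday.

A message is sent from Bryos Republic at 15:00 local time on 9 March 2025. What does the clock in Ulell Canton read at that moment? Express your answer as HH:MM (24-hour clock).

14:00

1 October 2024 is a Tuesday, so the first Friday is October 4 and the fourth is October 25.
1 February 2025 is a Saturday, so the first Saturday is February 1.
9 March 2025 does not fall between 25 October 2024 and 1 February 2025, so daylight saving is not in effect and Bryos Republic is at UTC−04:00.
15:00 Bryos Republic + 4h = 19:00 UTC.
1 September 2024 is a Sunday, so the first Sunday is September 1 and the second is September 8.
1 March 2025 is a Saturday, so the first Sunday is March 2.
At the standard offset (UTC−05:00), 19:00 UTC − 5h = 14:00 Ulell Canton standard time.
Daylight saving runs 8 September 2024 – 2 March 2025; the standard-time date in Ulell Canton, 9 March 2025, is outside that window, so Ulell Canton is on standard time at UTC−05:00.
19:00 UTC − 5h = 14:00 Ulell Canton.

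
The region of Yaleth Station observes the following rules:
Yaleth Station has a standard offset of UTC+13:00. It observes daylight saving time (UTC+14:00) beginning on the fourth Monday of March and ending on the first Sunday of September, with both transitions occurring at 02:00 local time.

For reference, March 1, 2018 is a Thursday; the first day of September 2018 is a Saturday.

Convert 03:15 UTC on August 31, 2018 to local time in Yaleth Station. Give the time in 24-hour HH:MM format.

17:15

1 March 2018 is a Thursday, so the first Monday is March 5 and the fourth is March 26.
1 September 2018 is a Saturday, so the first Sunday is September 2.
At the standard offset (UTC+13:00), 03:15 UTC + 13h = 16:15 Yaleth Station standard time.
Daylight saving runs 26 March – 2 September; the standard-time date in Yaleth Station, August 31, 2018, is inside that window, so Yaleth Station is at UTC+14:00.
03:15 UTC + 14h = 17:15 local.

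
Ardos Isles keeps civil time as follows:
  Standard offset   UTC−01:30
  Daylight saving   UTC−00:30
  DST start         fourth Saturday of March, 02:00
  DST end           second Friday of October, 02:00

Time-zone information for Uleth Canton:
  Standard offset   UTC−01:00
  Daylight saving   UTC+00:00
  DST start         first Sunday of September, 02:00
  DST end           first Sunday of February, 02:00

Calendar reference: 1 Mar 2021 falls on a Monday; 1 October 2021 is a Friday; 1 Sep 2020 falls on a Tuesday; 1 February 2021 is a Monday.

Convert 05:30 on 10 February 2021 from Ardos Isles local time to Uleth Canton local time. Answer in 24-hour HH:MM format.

06:00

1 March 2021 is a Monday, so the first Saturday is March 6 and the fourth is March 27.
1 October 2021 is a Friday, so the first Friday is October 1 and the second is October 8.
10 February 2021 is outside the daylight-saving period (27 March – 8 October), so Ardos Isles is on standard time, UTC−01:30.
05:30 Ardos Isles + 1h30m = 07:00 UTC.
1 September 2020 is a Tuesday, so the first Sunday is September 6.
1 February 2021 is a Monday, so the first Sunday is February 7.
At the standard offset (UTC−01:00), 07:00 UTC − 1h = 06:00 Uleth Canton standard time.
The standard-time date in Uleth Canton, 10 February 2021, is outside the daylight-saving period (6 September 2020 – 7 February 2021), so Uleth Canton is on standard time, UTC−01:00.
07:00 UTC − 1h = 06:00 Uleth Canton.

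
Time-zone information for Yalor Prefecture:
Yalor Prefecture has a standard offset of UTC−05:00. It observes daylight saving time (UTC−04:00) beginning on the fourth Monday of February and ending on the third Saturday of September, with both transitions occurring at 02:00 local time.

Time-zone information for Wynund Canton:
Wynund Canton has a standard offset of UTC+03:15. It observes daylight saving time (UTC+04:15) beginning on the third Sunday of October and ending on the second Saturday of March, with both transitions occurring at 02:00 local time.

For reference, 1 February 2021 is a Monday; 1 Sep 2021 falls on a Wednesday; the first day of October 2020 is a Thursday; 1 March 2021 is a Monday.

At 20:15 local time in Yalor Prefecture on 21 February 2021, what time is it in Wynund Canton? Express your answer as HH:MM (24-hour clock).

1 February 2021 is a Monday, so the first Monday is February 1 and the fourth is February 22.
1 September 2021 is a Wednesday, so the first Saturday is September 4 and the third is September 18.
Daylight saving runs 22 February – 18 September; 21 February 2021 is outside that window, so Yalor Prefecture is on standard time at UTC−05:00.
20:15 Yalor Prefecture + 5h = 01:15 UTC (rolling into the next day, 22 February 2021).
1 October 2020 is a Thursday, so the first Sunday is October 4 and the third is October 18.
1 March 2021 is a Monday, so the first Saturday is March 6 and the second is March 13.
At the standard offset (UTC+03:15), 01:15 UTC + 3h15m = 04:30 Wynund Canton standard time.
Daylight saving runs 18 October 2020 – 13 March 2021; the standard-time date in Wynund Canton, 22 February 2021, is inside that window, so Wynund Canton is at UTC+04:15.
01:15 UTC + 4h15m = 05:30 Wynund Canton.

05:30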